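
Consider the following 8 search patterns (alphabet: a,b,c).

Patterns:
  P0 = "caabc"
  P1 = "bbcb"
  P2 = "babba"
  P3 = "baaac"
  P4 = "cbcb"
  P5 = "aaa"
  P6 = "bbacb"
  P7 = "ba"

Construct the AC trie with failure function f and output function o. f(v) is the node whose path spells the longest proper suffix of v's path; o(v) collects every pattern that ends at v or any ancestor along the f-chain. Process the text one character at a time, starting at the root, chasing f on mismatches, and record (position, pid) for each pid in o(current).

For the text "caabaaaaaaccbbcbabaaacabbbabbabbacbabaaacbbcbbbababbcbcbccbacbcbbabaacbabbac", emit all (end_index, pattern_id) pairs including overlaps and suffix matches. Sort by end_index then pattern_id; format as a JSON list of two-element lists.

Build automaton:
Trie nodes:
  n0 'ε': a→20 b→6 c→1
  n1 'c': a→2 b→17
  n2 'ca': a→3
  n3 'caa': b→4
  n4 'caab': c→5
  n5 'caabc': ·  ←P0
  n6 'b': a→10 b→7
  n7 'bb': a→23 c→8
  n8 'bbc': b→9
  n9 'bbcb': ·  ←P1
  n10 'ba': a→14 b→11  ←P7
  n11 'bab': b→12
  n12 'babb': a→13
  n13 'babba': ·  ←P2
  n14 'baa': a→15
  n15 'baaa': c→16
  n16 'baaac': ·  ←P3
  n17 'cb': c→18
  n18 'cbc': b→19
  n19 'cbcb': ·  ←P4
  n20 'a': a→21
  n21 'aa': a→22
  n22 'aaa': ·  ←P5
  n23 'bba': c→24
  n24 'bbac': b→25
  n25 'bbacb': ·  ←P6

BFS fail/out derivation:
  n1('c'): parent n0 fail=0; on 'c' 0 → fail=0;  out ∅∪∅=∅
  n6('b'): parent n0 fail=0; on 'b' 0 → fail=0;  out ∅∪∅=∅
  n20('a'): parent n0 fail=0; on 'a' 0 → fail=0;  out ∅∪∅=∅
  n2('ca'): parent n1 fail=0; on 'a' 0 → fail=20;  out ∅∪∅=∅
  n7('bb'): parent n6 fail=0; on 'b' 0 → fail=6;  out ∅∪∅=∅
  n10('ba'): parent n6 fail=0; on 'a' 0 → fail=20;  out {7}∪∅={7}
  n17('cb'): parent n1 fail=0; on 'b' 0 → fail=6;  out ∅∪∅=∅
  n21('aa'): parent n20 fail=0; on 'a' 0 → fail=20;  out ∅∪∅=∅
  n3('caa'): parent n2 fail=20; on 'a' 20 → fail=21;  out ∅∪∅=∅
  n8('bbc'): parent n7 fail=6; on 'c' 6→0 → fail=1;  out ∅∪∅=∅
  n11('bab'): parent n10 fail=20; on 'b' 20→0 → fail=6;  out ∅∪∅=∅
  n14('baa'): parent n10 fail=20; on 'a' 20 → fail=21;  out ∅∪∅=∅
  n18('cbc'): parent n17 fail=6; on 'c' 6→0 → fail=1;  out ∅∪∅=∅
  n22('aaa'): parent n21 fail=20; on 'a' 20 → fail=21;  out {5}∪∅={5}
  n23('bba'): parent n7 fail=6; on 'a' 6 → fail=10;  out ∅∪{7}={7}
  n4('caab'): parent n3 fail=21; on 'b' 21→20→0 → fail=6;  out ∅∪∅=∅
  n9('bbcb'): parent n8 fail=1; on 'b' 1 → fail=17;  out {1}∪∅={1}
  n12('babb'): parent n11 fail=6; on 'b' 6 → fail=7;  out ∅∪∅=∅
  n15('baaa'): parent n14 fail=21; on 'a' 21 → fail=22;  out ∅∪{5}={5}
  n19('cbcb'): parent n18 fail=1; on 'b' 1 → fail=17;  out {4}∪∅={4}
  n24('bbac'): parent n23 fail=10; on 'c' 10→20→0 → fail=1;  out ∅∪∅=∅
  n5('caabc'): parent n4 fail=6; on 'c' 6→0 → fail=1;  out {0}∪∅={0}
  n13('babba'): parent n12 fail=7; on 'a' 7 → fail=23;  out {2}∪{7}={2,7}
  n16('baaac'): parent n15 fail=22; on 'c' 22→21→20→0 → fail=1;  out {3}∪∅={3}
  n25('bbacb'): parent n24 fail=1; on 'b' 1 → fail=17;  out {6}∪∅={6}

Run:
[0] read 'c'  n0⇒n1
[1] read 'a'  n1⇒n2
[2] read 'a'  n2⇒n3
[3] read 'b'  n3⇒n4
[4] read 'a'  n4⇒n10 (via fail)  emit P7@[3:4]
[5] read 'a'  n10⇒n14
[6] read 'a'  n14⇒n15  emit P5@[4:6]
[7] read 'a'  n15⇒n22 (via fail)  emit P5@[5:7]
[8] read 'a'  n22⇒n22 (via fail)  emit P5@[6:8]
[9] read 'a'  n22⇒n22 (via fail)  emit P5@[7:9]
[10] read 'c'  n22⇒n1 (via fail)
[11] read 'c'  n1⇒n1 (via fail)
[12] read 'b'  n1⇒n17
[13] read 'b'  n17⇒n7 (via fail)
[14] read 'c'  n7⇒n8
[15] read 'b'  n8⇒n9  emit P1@[12:15]
[16] read 'a'  n9⇒n10 (via fail)  emit P7@[15:16]
[17] read 'b'  n10⇒n11
[18] read 'a'  n11⇒n10 (via fail)  emit P7@[17:18]
[19] read 'a'  n10⇒n14
[20] read 'a'  n14⇒n15  emit P5@[18:20]
[21] read 'c'  n15⇒n16  emit P3@[17:21]
[22] read 'a'  n16⇒n2 (via fail)
[23] read 'b'  n2⇒n6 (via fail)
[24] read 'b'  n6⇒n7
[25] read 'b'  n7⇒n7 (via fail)
[26] read 'a'  n7⇒n23  emit P7@[25:26]
[27] read 'b'  n23⇒n11 (via fail)
[28] read 'b'  n11⇒n12
[29] read 'a'  n12⇒n13  emit P2@[25:29],P7@[28:29]
[30] read 'b'  n13⇒n11 (via fail)
[31] read 'b'  n11⇒n12
[32] read 'a'  n12⇒n13  emit P2@[28:32],P7@[31:32]
[33] read 'c'  n13⇒n24 (via fail)
[34] read 'b'  n24⇒n25  emit P6@[30:34]
[35] read 'a'  n25⇒n10 (via fail)  emit P7@[34:35]
[36] read 'b'  n10⇒n11
[37] read 'a'  n11⇒n10 (via fail)  emit P7@[36:37]
[38] read 'a'  n10⇒n14
[39] read 'a'  n14⇒n15  emit P5@[37:39]
[40] read 'c'  n15⇒n16  emit P3@[36:40]
[41] read 'b'  n16⇒n17 (via fail)
[42] read 'b'  n17⇒n7 (via fail)
[43] read 'c'  n7⇒n8
[44] read 'b'  n8⇒n9  emit P1@[41:44]
[45] read 'b'  n9⇒n7 (via fail)
[46] read 'b'  n7⇒n7 (via fail)
[47] read 'a'  n7⇒n23  emit P7@[46:47]
[48] read 'b'  n23⇒n11 (via fail)
[49] read 'a'  n11⇒n10 (via fail)  emit P7@[48:49]
[50] read 'b'  n10⇒n11
[51] read 'b'  n11⇒n12
[52] read 'c'  n12⇒n8 (via fail)
[53] read 'b'  n8⇒n9  emit P1@[50:53]
[54] read 'c'  n9⇒n18 (via fail)
[55] read 'b'  n18⇒n19  emit P4@[52:55]
[56] read 'c'  n19⇒n18 (via fail)
[57] read 'c'  n18⇒n1 (via fail)
[58] read 'b'  n1⇒n17
[59] read 'a'  n17⇒n10 (via fail)  emit P7@[58:59]
[60] read 'c'  n10⇒n1 (via fail)
[61] read 'b'  n1⇒n17
[62] read 'c'  n17⇒n18
[63] read 'b'  n18⇒n19  emit P4@[60:63]
[64] read 'b'  n19⇒n7 (via fail)
[65] read 'a'  n7⇒n23  emit P7@[64:65]
[66] read 'b'  n23⇒n11 (via fail)
[67] read 'a'  n11⇒n10 (via fail)  emit P7@[66:67]
[68] read 'a'  n10⇒n14
[69] read 'c'  n14⇒n1 (via fail)
[70] read 'b'  n1⇒n17
[71] read 'a'  n17⇒n10 (via fail)  emit P7@[70:71]
[72] read 'b'  n10⇒n11
[73] read 'b'  n11⇒n12
[74] read 'a'  n12⇒n13  emit P2@[70:74],P7@[73:74]
[75] read 'c'  n13⇒n24 (via fail)

Matches: [[4,7],[6,5],[7,5],[8,5],[9,5],[15,1],[16,7],[18,7],[20,5],[21,3],[26,7],[29,2],[29,7],[32,2],[32,7],[34,6],[35,7],[37,7],[39,5],[40,3],[44,1],[47,7],[49,7],[53,1],[55,4],[59,7],[63,4],[65,7],[67,7],[71,7],[74,2],[74,7]]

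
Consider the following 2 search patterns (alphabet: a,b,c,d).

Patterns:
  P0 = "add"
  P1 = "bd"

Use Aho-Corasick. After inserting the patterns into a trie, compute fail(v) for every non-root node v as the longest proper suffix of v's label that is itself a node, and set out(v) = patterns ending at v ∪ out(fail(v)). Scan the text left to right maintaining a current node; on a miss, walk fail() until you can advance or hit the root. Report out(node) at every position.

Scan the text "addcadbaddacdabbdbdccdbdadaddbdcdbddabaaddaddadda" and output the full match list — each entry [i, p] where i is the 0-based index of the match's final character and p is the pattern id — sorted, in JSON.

Build:
Trie (insert patterns):
  0='ε' goto a→1 b→4
  1='a' goto d→2
  2='ad' goto d→3
  3='add' goto ·  ←P0
  4='b' goto d→5
  5='bd' goto ·  ←P1

BFS fail/out derivation:
  n1('a'): parent n0 fail=0; on 'a' 0 → fail=0;  out ∅∪∅=∅
  n4('b'): parent n0 fail=0; on 'b' 0 → fail=0;  out ∅∪∅=∅
  n2('ad'): parent n1 fail=0; on 'd' 0 → fail=0;  out ∅∪∅=∅
  n5('bd'): parent n4 fail=0; on 'd' 0 → fail=0;  out {1}∪∅={1}
  n3('add'): parent n2 fail=0; on 'd' 0 → fail=0;  out {0}∪∅={0}

Text stream:
i=0 'a': node 0→1
i=1 'd': node 1→2
i=2 'd': node 2→3  ** P0@[0:2]
i=3 'c': node 3→0 (via fail)
i=4 'a': node 0→1
i=5 'd': node 1→2
i=6 'b': node 2→4 (via fail)
i=7 'a': node 4→1 (via fail)
i=8 'd': node 1→2
i=9 'd': node 2→3  ** P0@[7:9]
i=10 'a': node 3→1 (via fail)
i=11 'c': node 1→0 (via fail)
i=12 'd': node 0→0
i=13 'a': node 0→1
i=14 'b': node 1→4 (via fail)
i=15 'b': node 4→4 (via fail)
i=16 'd': node 4→5  ** P1@[15:16]
i=17 'b': node 5→4 (via fail)
i=18 'd': node 4→5  ** P1@[17:18]
i=19 'c': node 5→0 (via fail)
i=20 'c': node 0→0
i=21 'd': node 0→0
i=22 'b': node 0→4
i=23 'd': node 4→5  ** P1@[22:23]
i=24 'a': node 5→1 (via fail)
i=25 'd': node 1→2
i=26 'a': node 2→1 (via fail)
i=27 'd': node 1→2
i=28 'd': node 2→3  ** P0@[26:28]
i=29 'b': node 3→4 (via fail)
i=30 'd': node 4→5  ** P1@[29:30]
i=31 'c': node 5→0 (via fail)
i=32 'd': node 0→0
i=33 'b': node 0→4
i=34 'd': node 4→5  ** P1@[33:34]
i=35 'd': node 5→0 (via fail)
i=36 'a': node 0→1
i=37 'b': node 1→4 (via fail)
i=38 'a': node 4→1 (via fail)
i=39 'a': node 1→1 (via fail)
i=40 'd': node 1→2
i=41 'd': node 2→3  ** P0@[39:41]
i=42 'a': node 3→1 (via fail)
i=43 'd': node 1→2
i=44 'd': node 2→3  ** P0@[42:44]
i=45 'a': node 3→1 (via fail)
i=46 'd': node 1→2
i=47 'd': node 2→3  ** P0@[45:47]
i=48 'a': node 3→1 (via fail)

Matches: [[2,0],[9,0],[16,1],[18,1],[23,1],[28,0],[30,1],[34,1],[41,0],[44,0],[47,0]]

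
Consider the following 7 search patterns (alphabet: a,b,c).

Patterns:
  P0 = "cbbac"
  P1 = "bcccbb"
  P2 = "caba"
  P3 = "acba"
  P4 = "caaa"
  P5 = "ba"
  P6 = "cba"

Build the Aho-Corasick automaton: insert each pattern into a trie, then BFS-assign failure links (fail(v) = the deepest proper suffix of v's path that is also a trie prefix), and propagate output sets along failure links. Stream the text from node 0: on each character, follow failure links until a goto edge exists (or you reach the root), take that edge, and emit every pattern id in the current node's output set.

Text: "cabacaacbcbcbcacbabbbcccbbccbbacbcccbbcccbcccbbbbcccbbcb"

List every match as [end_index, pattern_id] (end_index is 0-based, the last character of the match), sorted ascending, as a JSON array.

Build automaton:
Trie (insert patterns):
  n0 'ε': a→15 b→6 c→1
  n1 'c': a→12 b→2
  n2 'cb': a→22 b→3
  n3 'cbb': a→4
  n4 'cbba': c→5
  n5 'cbbac': ·  ←P0
  n6 'b': a→21 c→7
  n7 'bc': c→8
  n8 'bcc': c→9
  n9 'bccc': b→10
  n10 'bcccb': b→11
  n11 'bcccbb': ·  ←P1
  n12 'ca': a→19 b→13
  n13 'cab': a→14
  n14 'caba': ·  ←P2
  n15 'a': c→16
  n16 'ac': b→17
  n17 'acb': a→18
  n18 'acba': ·  ←P3
  n19 'caa': a→20
  n20 'caaa': ·  ←P4
  n21 'ba': ·  ←P5
  n22 'cba': ·  ←P6

Failure links (BFS by depth):
  fail(1) 'c': from fail(0)=0 chase 'c': 0 ⇒ 0;  out=∅∪out(0)=∅
  fail(6) 'b': from fail(0)=0 chase 'b': 0 ⇒ 0;  out=∅∪out(0)=∅
  fail(15) 'a': from fail(0)=0 chase 'a': 0 ⇒ 0;  out=∅∪out(0)=∅
  fail(2) 'cb': from fail(1)=0 chase 'b': 0 ⇒ 6;  out=∅∪out(6)=∅
  fail(7) 'bc': from fail(6)=0 chase 'c': 0 ⇒ 1;  out=∅∪out(1)=∅
  fail(12) 'ca': from fail(1)=0 chase 'a': 0 ⇒ 15;  out=∅∪out(15)=∅
  fail(16) 'ac': from fail(15)=0 chase 'c': 0 ⇒ 1;  out=∅∪out(1)=∅
  fail(21) 'ba': from fail(6)=0 chase 'a': 0 ⇒ 15;  out={5}∪out(15)={5}
  fail(3) 'cbb': from fail(2)=6 chase 'b': 6→0 ⇒ 6;  out=∅∪out(6)=∅
  fail(8) 'bcc': from fail(7)=1 chase 'c': 1→0 ⇒ 1;  out=∅∪out(1)=∅
  fail(13) 'cab': from fail(12)=15 chase 'b': 15→0 ⇒ 6;  out=∅∪out(6)=∅
  fail(17) 'acb': from fail(16)=1 chase 'b': 1 ⇒ 2;  out=∅∪out(2)=∅
  fail(19) 'caa': from fail(12)=15 chase 'a': 15→0 ⇒ 15;  out=∅∪out(15)=∅
  fail(22) 'cba': from fail(2)=6 chase 'a': 6 ⇒ 21;  out={6}∪out(21)={5,6}
  fail(4) 'cbba': from fail(3)=6 chase 'a': 6 ⇒ 21;  out=∅∪out(21)={5}
  fail(9) 'bccc': from fail(8)=1 chase 'c': 1→0 ⇒ 1;  out=∅∪out(1)=∅
  fail(14) 'caba': from fail(13)=6 chase 'a': 6 ⇒ 21;  out={2}∪out(21)={2,5}
  fail(18) 'acba': from fail(17)=2 chase 'a': 2 ⇒ 22;  out={3}∪out(22)={3,5,6}
  fail(20) 'caaa': from fail(19)=15 chase 'a': 15→0 ⇒ 15;  out={4}∪out(15)={4}
  fail(5) 'cbbac': from fail(4)=21 chase 'c': 21→15 ⇒ 16;  out={0}∪out(16)={0}
  fail(10) 'bcccb': from fail(9)=1 chase 'b': 1 ⇒ 2;  out=∅∪out(2)=∅
  fail(11) 'bcccbb': from fail(10)=2 chase 'b': 2 ⇒ 3;  out={1}∪out(3)={1}

Run:
i=0 'c': node 0→1
i=1 'a': node 1→12
i=2 'b': node 12→13
i=3 'a': node 13→14  → match P2@[0:3],P5@[2:3]
i=4 'c': node 14→16 (via fail)
i=5 'a': node 16→12 (via fail)
i=6 'a': node 12→19
i=7 'c': node 19→16 (via fail)
i=8 'b': node 16→17
i=9 'c': node 17→7 (via fail)
i=10 'b': node 7→2 (via fail)
i=11 'c': node 2→7 (via fail)
i=12 'b': node 7→2 (via fail)
i=13 'c': node 2→7 (via fail)
i=14 'a': node 7→12 (via fail)
i=15 'c': node 12→16 (via fail)
i=16 'b': node 16→17
i=17 'a': node 17→18  → match P3@[14:17],P5@[16:17],P6@[15:17]
i=18 'b': node 18→6 (via fail)
i=19 'b': node 6→6 (via fail)
i=20 'b': node 6→6 (via fail)
i=21 'c': node 6→7
i=22 'c': node 7→8
i=23 'c': node 8→9
i=24 'b': node 9→10
i=25 'b': node 10→11  → match P1@[20:25]
i=26 'c': node 11→7 (via fail)
i=27 'c': node 7→8
i=28 'b': node 8→2 (via fail)
i=29 'b': node 2→3
i=30 'a': node 3→4  → match P5@[29:30]
i=31 'c': node 4→5  → match P0@[27:31]
i=32 'b': node 5→17 (via fail)
i=33 'c': node 17→7 (via fail)
i=34 'c': node 7→8
i=35 'c': node 8→9
i=36 'b': node 9→10
i=37 'b': node 10→11  → match P1@[32:37]
i=38 'c': node 11→7 (via fail)
i=39 'c': node 7→8
i=40 'c': node 8→9
i=41 'b': node 9→10
i=42 'c': node 10→7 (via fail)
i=43 'c': node 7→8
i=44 'c': node 8→9
i=45 'b': node 9→10
i=46 'b': node 10→11  → match P1@[41:46]
i=47 'b': node 11→6 (via fail)
i=48 'b': node 6→6 (via fail)
i=49 'c': node 6→7
i=50 'c': node 7→8
i=51 'c': node 8→9
i=52 'b': node 9→10
i=53 'b': node 10→11  → match P1@[48:53]
i=54 'c': node 11→7 (via fail)
i=55 'b': node 7→2 (via fail)

Result: [[3,2],[3,5],[17,3],[17,5],[17,6],[25,1],[30,5],[31,0],[37,1],[46,1],[53,1]]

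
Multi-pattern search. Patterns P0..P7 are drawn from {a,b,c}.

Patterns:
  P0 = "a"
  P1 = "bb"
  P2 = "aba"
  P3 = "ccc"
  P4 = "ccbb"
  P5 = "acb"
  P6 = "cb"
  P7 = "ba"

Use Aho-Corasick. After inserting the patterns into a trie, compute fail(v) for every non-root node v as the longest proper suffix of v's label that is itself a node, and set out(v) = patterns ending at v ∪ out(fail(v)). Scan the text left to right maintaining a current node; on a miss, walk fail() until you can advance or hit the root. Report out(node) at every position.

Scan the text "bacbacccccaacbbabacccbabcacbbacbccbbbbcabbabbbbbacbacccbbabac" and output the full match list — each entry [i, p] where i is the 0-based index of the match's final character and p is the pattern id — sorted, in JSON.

Construct AC machine:
Trie nodes:
  n0 'ε': a→1 b→2 c→6
  n1 'a': b→4 c→11  [P0 ends]
  n2 'b': a→14 b→3
  n3 'bb': ·  [P1 ends]
  n4 'ab': a→5
  n5 'aba': ·  [P2 ends]
  n6 'c': b→13 c→7
  n7 'cc': b→9 c→8
  n8 'ccc': ·  [P3 ends]
  n9 'ccb': b→10
  n10 'ccbb': ·  [P4 ends]
  n11 'ac': b→12
  n12 'acb': ·  [P5 ends]
  n13 'cb': ·  [P6 ends]
  n14 'ba': ·  [P7 ends]

Failure links (BFS by depth):
  fail(1) 'a': from fail(0)=0 chase 'a': 0 ⇒ 0;  out={0}∪out(0)={0}
  fail(2) 'b': from fail(0)=0 chase 'b': 0 ⇒ 0;  out=∅∪out(0)=∅
  fail(6) 'c': from fail(0)=0 chase 'c': 0 ⇒ 0;  out=∅∪out(0)=∅
  fail(3) 'bb': from fail(2)=0 chase 'b': 0 ⇒ 2;  out={1}∪out(2)={1}
  fail(4) 'ab': from fail(1)=0 chase 'b': 0 ⇒ 2;  out=∅∪out(2)=∅
  fail(7) 'cc': from fail(6)=0 chase 'c': 0 ⇒ 6;  out=∅∪out(6)=∅
  fail(11) 'ac': from fail(1)=0 chase 'c': 0 ⇒ 6;  out=∅∪out(6)=∅
  fail(13) 'cb': from fail(6)=0 chase 'b': 0 ⇒ 2;  out={6}∪out(2)={6}
  fail(14) 'ba': from fail(2)=0 chase 'a': 0 ⇒ 1;  out={7}∪out(1)={0,7}
  fail(5) 'aba': from fail(4)=2 chase 'a': 2 ⇒ 14;  out={2}∪out(14)={0,2,7}
  fail(8) 'ccc': from fail(7)=6 chase 'c': 6 ⇒ 7;  out={3}∪out(7)={3}
  fail(9) 'ccb': from fail(7)=6 chase 'b': 6 ⇒ 13;  out=∅∪out(13)={6}
  fail(12) 'acb': from fail(11)=6 chase 'b': 6 ⇒ 13;  out={5}∪out(13)={5,6}
  fail(10) 'ccbb': from fail(9)=13 chase 'b': 13→2 ⇒ 3;  out={4}∪out(3)={1,4}

Text stream:
pos 0 'b': at 2
pos 1 'a': at 14  ** P0@[1:1],P7@[0:1]
pos 2 'c': at 11 (via fail)
pos 3 'b': at 12  ** P5@[1:3],P6@[2:3]
pos 4 'a': at 14 (via fail)  ** P0@[4:4],P7@[3:4]
pos 5 'c': at 11 (via fail)
pos 6 'c': at 7 (via fail)
pos 7 'c': at 8  ** P3@[5:7]
pos 8 'c': at 8 (via fail)  ** P3@[6:8]
pos 9 'c': at 8 (via fail)  ** P3@[7:9]
pos 10 'a': at 1 (via fail)  ** P0@[10:10]
pos 11 'a': at 1 (via fail)  ** P0@[11:11]
pos 12 'c': at 11
pos 13 'b': at 12  ** P5@[11:13],P6@[12:13]
pos 14 'b': at 3 (via fail)  ** P1@[13:14]
pos 15 'a': at 14 (via fail)  ** P0@[15:15],P7@[14:15]
pos 16 'b': at 4 (via fail)
pos 17 'a': at 5  ** P0@[17:17],P2@[15:17],P7@[16:17]
pos 18 'c': at 11 (via fail)
pos 19 'c': at 7 (via fail)
pos 20 'c': at 8  ** P3@[18:20]
pos 21 'b': at 9 (via fail)  ** P6@[20:21]
pos 22 'a': at 14 (via fail)  ** P0@[22:22],P7@[21:22]
pos 23 'b': at 4 (via fail)
pos 24 'c': at 6 (via fail)
pos 25 'a': at 1 (via fail)  ** P0@[25:25]
pos 26 'c': at 11
pos 27 'b': at 12  ** P5@[25:27],P6@[26:27]
pos 28 'b': at 3 (via fail)  ** P1@[27:28]
pos 29 'a': at 14 (via fail)  ** P0@[29:29],P7@[28:29]
pos 30 'c': at 11 (via fail)
pos 31 'b': at 12  ** P5@[29:31],P6@[30:31]
pos 32 'c': at 6 (via fail)
pos 33 'c': at 7
pos 34 'b': at 9  ** P6@[33:34]
pos 35 'b': at 10  ** P1@[34:35],P4@[32:35]
pos 36 'b': at 3 (via fail)  ** P1@[35:36]
pos 37 'b': at 3 (via fail)  ** P1@[36:37]
pos 38 'c': at 6 (via fail)
pos 39 'a': at 1 (via fail)  ** P0@[39:39]
pos 40 'b': at 4
pos 41 'b': at 3 (via fail)  ** P1@[40:41]
pos 42 'a': at 14 (via fail)  ** P0@[42:42],P7@[41:42]
pos 43 'b': at 4 (via fail)
pos 44 'b': at 3 (via fail)  ** P1@[43:44]
pos 45 'b': at 3 (via fail)  ** P1@[44:45]
pos 46 'b': at 3 (via fail)  ** P1@[45:46]
pos 47 'b': at 3 (via fail)  ** P1@[46:47]
pos 48 'a': at 14 (via fail)  ** P0@[48:48],P7@[47:48]
pos 49 'c': at 11 (via fail)
pos 50 'b': at 12  ** P5@[48:50],P6@[49:50]
pos 51 'a': at 14 (via fail)  ** P0@[51:51],P7@[50:51]
pos 52 'c': at 11 (via fail)
pos 53 'c': at 7 (via fail)
pos 54 'c': at 8  ** P3@[52:54]
pos 55 'b': at 9 (via fail)  ** P6@[54:55]
pos 56 'b': at 10  ** P1@[55:56],P4@[53:56]
pos 57 'a': at 14 (via fail)  ** P0@[57:57],P7@[56:57]
pos 58 'b': at 4 (via fail)
pos 59 'a': at 5  ** P0@[59:59],P2@[57:59],P7@[58:59]
pos 60 'c': at 11 (via fail)

Matches: [[1,0],[1,7],[3,5],[3,6],[4,0],[4,7],[7,3],[8,3],[9,3],[10,0],[11,0],[13,5],[13,6],[14,1],[15,0],[15,7],[17,0],[17,2],[17,7],[20,3],[21,6],[22,0],[22,7],[25,0],[27,5],[27,6],[28,1],[29,0],[29,7],[31,5],[31,6],[34,6],[35,1],[35,4],[36,1],[37,1],[39,0],[41,1],[42,0],[42,7],[44,1],[45,1],[46,1],[47,1],[48,0],[48,7],[50,5],[50,6],[51,0],[51,7],[54,3],[55,6],[56,1],[56,4],[57,0],[57,7],[59,0],[59,2],[59,7]]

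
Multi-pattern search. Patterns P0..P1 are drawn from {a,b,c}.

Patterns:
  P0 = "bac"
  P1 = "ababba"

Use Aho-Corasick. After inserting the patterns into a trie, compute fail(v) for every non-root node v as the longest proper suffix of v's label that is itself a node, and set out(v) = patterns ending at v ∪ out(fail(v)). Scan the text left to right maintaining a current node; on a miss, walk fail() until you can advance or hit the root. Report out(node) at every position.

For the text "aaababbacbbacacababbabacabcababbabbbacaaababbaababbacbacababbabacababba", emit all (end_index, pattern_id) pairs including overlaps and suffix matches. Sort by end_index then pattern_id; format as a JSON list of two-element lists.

Construct AC machine:
Trie nodes:
  n0 'ε': a→4 b→1
  n1 'b': a→2
  n2 'ba': c→3
  n3 'bac': ·  ←P0
  n4 'a': b→5
  n5 'ab': a→6
  n6 'aba': b→7
  n7 'abab': b→8
  n8 'ababb': a→9
  n9 'ababba': ·  ←P1

BFS fail/out derivation:
  fail(1) 'b': from fail(0)=0 chase 'b': 0 ⇒ 0;  out=∅∪out(0)=∅
  fail(4) 'a': from fail(0)=0 chase 'a': 0 ⇒ 0;  out=∅∪out(0)=∅
  fail(2) 'ba': from fail(1)=0 chase 'a': 0 ⇒ 4;  out=∅∪out(4)=∅
  fail(5) 'ab': from fail(4)=0 chase 'b': 0 ⇒ 1;  out=∅∪out(1)=∅
  fail(3) 'bac': from fail(2)=4 chase 'c': 4→0 ⇒ 0;  out={0}∪out(0)={0}
  fail(6) 'aba': from fail(5)=1 chase 'a': 1 ⇒ 2;  out=∅∪out(2)=∅
  fail(7) 'abab': from fail(6)=2 chase 'b': 2→4 ⇒ 5;  out=∅∪out(5)=∅
  fail(8) 'ababb': from fail(7)=5 chase 'b': 5→1→0 ⇒ 1;  out=∅∪out(1)=∅
  fail(9) 'ababba': from fail(8)=1 chase 'a': 1 ⇒ 2;  out={1}∪out(2)={1}

Text stream:
i=0 'a': node 0→4
i=1 'a': node 4→4 (fail-walked)
i=2 'a': node 4→4 (fail-walked)
i=3 'b': node 4→5
i=4 'a': node 5→6
i=5 'b': node 6→7
i=6 'b': node 7→8
i=7 'a': node 8→9  emit P1@[2:7]
i=8 'c': node 9→3 (fail-walked)  emit P0@[6:8]
i=9 'b': node 3→1 (fail-walked)
i=10 'b': node 1→1 (fail-walked)
i=11 'a': node 1→2
i=12 'c': node 2→3  emit P0@[10:12]
i=13 'a': node 3→4 (fail-walked)
i=14 'c': node 4→0 (fail-walked)
i=15 'a': node 0→4
i=16 'b': node 4→5
i=17 'a': node 5→6
i=18 'b': node 6→7
i=19 'b': node 7→8
i=20 'a': node 8→9  emit P1@[15:20]
i=21 'b': node 9→5 (fail-walked)
i=22 'a': node 5→6
i=23 'c': node 6→3 (fail-walked)  emit P0@[21:23]
i=24 'a': node 3→4 (fail-walked)
i=25 'b': node 4→5
i=26 'c': node 5→0 (fail-walked)
i=27 'a': node 0→4
i=28 'b': node 4→5
i=29 'a': node 5→6
i=30 'b': node 6→7
i=31 'b': node 7→8
i=32 'a': node 8→9  emit P1@[27:32]
i=33 'b': node 9→5 (fail-walked)
i=34 'b': node 5→1 (fail-walked)
i=35 'b': node 1→1 (fail-walked)
i=36 'a': node 1→2
i=37 'c': node 2→3  emit P0@[35:37]
i=38 'a': node 3→4 (fail-walked)
i=39 'a': node 4→4 (fail-walked)
i=40 'a': node 4→4 (fail-walked)
i=41 'b': node 4→5
i=42 'a': node 5→6
i=43 'b': node 6→7
i=44 'b': node 7→8
i=45 'a': node 8→9  emit P1@[40:45]
i=46 'a': node 9→4 (fail-walked)
i=47 'b': node 4→5
i=48 'a': node 5→6
i=49 'b': node 6→7
i=50 'b': node 7→8
i=51 'a': node 8→9  emit P1@[46:51]
i=52 'c': node 9→3 (fail-walked)  emit P0@[50:52]
i=53 'b': node 3→1 (fail-walked)
i=54 'a': node 1→2
i=55 'c': node 2→3  emit P0@[53:55]
i=56 'a': node 3→4 (fail-walked)
i=57 'b': node 4→5
i=58 'a': node 5→6
i=59 'b': node 6→7
i=60 'b': node 7→8
i=61 'a': node 8→9  emit P1@[56:61]
i=62 'b': node 9→5 (fail-walked)
i=63 'a': node 5→6
i=64 'c': node 6→3 (fail-walked)  emit P0@[62:64]
i=65 'a': node 3→4 (fail-walked)
i=66 'b': node 4→5
i=67 'a': node 5→6
i=68 'b': node 6→7
i=69 'b': node 7→8
i=70 'a': node 8→9  emit P1@[65:70]

Matches: [[7,1],[8,0],[12,0],[20,1],[23,0],[32,1],[37,0],[45,1],[51,1],[52,0],[55,0],[61,1],[64,0],[70,1]]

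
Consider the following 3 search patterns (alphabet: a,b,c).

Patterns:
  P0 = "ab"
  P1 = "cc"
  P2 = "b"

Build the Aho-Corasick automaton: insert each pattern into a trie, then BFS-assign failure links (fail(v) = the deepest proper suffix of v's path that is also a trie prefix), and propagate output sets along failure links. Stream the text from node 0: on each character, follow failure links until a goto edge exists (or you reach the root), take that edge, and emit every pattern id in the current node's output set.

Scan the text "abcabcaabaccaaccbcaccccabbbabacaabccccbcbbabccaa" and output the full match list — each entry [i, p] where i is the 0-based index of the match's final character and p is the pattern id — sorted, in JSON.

Build automaton:
Trie (insert patterns):
  n0 'ε': a→1 b→5 c→3
  n1 'a': b→2
  n2 'ab': ·  [P0 ends]
  n3 'c': c→4
  n4 'cc': ·  [P1 ends]
  n5 'b': ·  [P2 ends]

Failure links (BFS by depth):
  fail(1) 'a': from fail(0)=0 chase 'a': 0 ⇒ 0;  out=∅∪out(0)=∅
  fail(3) 'c': from fail(0)=0 chase 'c': 0 ⇒ 0;  out=∅∪out(0)=∅
  fail(5) 'b': from fail(0)=0 chase 'b': 0 ⇒ 0;  out={2}∪out(0)={2}
  fail(2) 'ab': from fail(1)=0 chase 'b': 0 ⇒ 5;  out={0}∪out(5)={0,2}
  fail(4) 'cc': from fail(3)=0 chase 'c': 0 ⇒ 3;  out={1}∪out(3)={1}

Scan:
i=0 'a': node 0→1
i=1 'b': node 1→2  emit P0@[0:1],P2@[1:1]
i=2 'c': node 2→3 (fail-walked)
i=3 'a': node 3→1 (fail-walked)
i=4 'b': node 1→2  emit P0@[3:4],P2@[4:4]
i=5 'c': node 2→3 (fail-walked)
i=6 'a': node 3→1 (fail-walked)
i=7 'a': node 1→1 (fail-walked)
i=8 'b': node 1→2  emit P0@[7:8],P2@[8:8]
i=9 'a': node 2→1 (fail-walked)
i=10 'c': node 1→3 (fail-walked)
i=11 'c': node 3→4  emit P1@[10:11]
i=12 'a': node 4→1 (fail-walked)
i=13 'a': node 1→1 (fail-walked)
i=14 'c': node 1→3 (fail-walked)
i=15 'c': node 3→4  emit P1@[14:15]
i=16 'b': node 4→5 (fail-walked)  emit P2@[16:16]
i=17 'c': node 5→3 (fail-walked)
i=18 'a': node 3→1 (fail-walked)
i=19 'c': node 1→3 (fail-walked)
i=20 'c': node 3→4  emit P1@[19:20]
i=21 'c': node 4→4 (fail-walked)  emit P1@[20:21]
i=22 'c': node 4→4 (fail-walked)  emit P1@[21:22]
i=23 'a': node 4→1 (fail-walked)
i=24 'b': node 1→2  emit P0@[23:24],P2@[24:24]
i=25 'b': node 2→5 (fail-walked)  emit P2@[25:25]
i=26 'b': node 5→5 (fail-walked)  emit P2@[26:26]
i=27 'a': node 5→1 (fail-walked)
i=28 'b': node 1→2  emit P0@[27:28],P2@[28:28]
i=29 'a': node 2→1 (fail-walked)
i=30 'c': node 1→3 (fail-walked)
i=31 'a': node 3→1 (fail-walked)
i=32 'a': node 1→1 (fail-walked)
i=33 'b': node 1→2  emit P0@[32:33],P2@[33:33]
i=34 'c': node 2→3 (fail-walked)
i=35 'c': node 3→4  emit P1@[34:35]
i=36 'c': node 4→4 (fail-walked)  emit P1@[35:36]
i=37 'c': node 4→4 (fail-walked)  emit P1@[36:37]
i=38 'b': node 4→5 (fail-walked)  emit P2@[38:38]
i=39 'c': node 5→3 (fail-walked)
i=40 'b': node 3→5 (fail-walked)  emit P2@[40:40]
i=41 'b': node 5→5 (fail-walked)  emit P2@[41:41]
i=42 'a': node 5→1 (fail-walked)
i=43 'b': node 1→2  emit P0@[42:43],P2@[43:43]
i=44 'c': node 2→3 (fail-walked)
i=45 'c': node 3→4  emit P1@[44:45]
i=46 'a': node 4→1 (fail-walked)
i=47 'a': node 1→1 (fail-walked)

Matches: [[1,0],[1,2],[4,0],[4,2],[8,0],[8,2],[11,1],[15,1],[16,2],[20,1],[21,1],[22,1],[24,0],[24,2],[25,2],[26,2],[28,0],[28,2],[33,0],[33,2],[35,1],[36,1],[37,1],[38,2],[40,2],[41,2],[43,0],[43,2],[45,1]]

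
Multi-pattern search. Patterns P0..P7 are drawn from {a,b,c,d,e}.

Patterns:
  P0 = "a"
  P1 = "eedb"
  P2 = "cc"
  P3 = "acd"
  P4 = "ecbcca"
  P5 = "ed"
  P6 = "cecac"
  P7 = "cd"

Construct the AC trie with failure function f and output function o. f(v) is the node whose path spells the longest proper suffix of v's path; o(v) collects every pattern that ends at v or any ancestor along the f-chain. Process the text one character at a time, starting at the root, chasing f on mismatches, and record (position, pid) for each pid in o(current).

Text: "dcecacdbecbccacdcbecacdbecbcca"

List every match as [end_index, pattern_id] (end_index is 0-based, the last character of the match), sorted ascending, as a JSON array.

Build:
Trie nodes:
  0='ε' goto a→1 c→6 e→2
  1='a' goto c→8  ←P0
  2='e' goto c→10 d→15 e→3
  3='ee' goto d→4
  4='eed' goto b→5
  5='eedb' goto ·  ←P1
  6='c' goto c→7 d→20 e→16
  7='cc' goto ·  ←P2
  8='ac' goto d→9
  9='acd' goto ·  ←P3
  10='ec' goto b→11
  11='ecb' goto c→12
  12='ecbc' goto c→13
  13='ecbcc' goto a→14
  14='ecbcca' goto ·  ←P4
  15='ed' goto ·  ←P5
  16='ce' goto c→17
  17='cec' goto a→18
  18='ceca' goto c→19
  19='cecac' goto ·  ←P6
  20='cd' goto ·  ←P7

Failure links (BFS by depth):
  fail(1) 'a': from fail(0)=0 chase 'a': 0 ⇒ 0;  out={0}∪out(0)={0}
  fail(2) 'e': from fail(0)=0 chase 'e': 0 ⇒ 0;  out=∅∪out(0)=∅
  fail(6) 'c': from fail(0)=0 chase 'c': 0 ⇒ 0;  out=∅∪out(0)=∅
  fail(3) 'ee': from fail(2)=0 chase 'e': 0 ⇒ 2;  out=∅∪out(2)=∅
  fail(7) 'cc': from fail(6)=0 chase 'c': 0 ⇒ 6;  out={2}∪out(6)={2}
  fail(8) 'ac': from fail(1)=0 chase 'c': 0 ⇒ 6;  out=∅∪out(6)=∅
  fail(10) 'ec': from fail(2)=0 chase 'c': 0 ⇒ 6;  out=∅∪out(6)=∅
  fail(15) 'ed': from fail(2)=0 chase 'd': 0 ⇒ 0;  out={5}∪out(0)={5}
  fail(16) 'ce': from fail(6)=0 chase 'e': 0 ⇒ 2;  out=∅∪out(2)=∅
  fail(20) 'cd': from fail(6)=0 chase 'd': 0 ⇒ 0;  out={7}∪out(0)={7}
  fail(4) 'eed': from fail(3)=2 chase 'd': 2 ⇒ 15;  out=∅∪out(15)={5}
  fail(9) 'acd': from fail(8)=6 chase 'd': 6 ⇒ 20;  out={3}∪out(20)={3,7}
  fail(11) 'ecb': from fail(10)=6 chase 'b': 6→0 ⇒ 0;  out=∅∪out(0)=∅
  fail(17) 'cec': from fail(16)=2 chase 'c': 2 ⇒ 10;  out=∅∪out(10)=∅
  fail(5) 'eedb': from fail(4)=15 chase 'b': 15→0 ⇒ 0;  out={1}∪out(0)={1}
  fail(12) 'ecbc': from fail(11)=0 chase 'c': 0 ⇒ 6;  out=∅∪out(6)=∅
  fail(18) 'ceca': from fail(17)=10 chase 'a': 10→6→0 ⇒ 1;  out=∅∪out(1)={0}
  fail(13) 'ecbcc': from fail(12)=6 chase 'c': 6 ⇒ 7;  out=∅∪out(7)={2}
  fail(19) 'cecac': from fail(18)=1 chase 'c': 1 ⇒ 8;  out={6}∪out(8)={6}
  fail(14) 'ecbcca': from fail(13)=7 chase 'a': 7→6→0 ⇒ 1;  out={4}∪out(1)={0,4}

Text stream:
[0] read 'd'  n0⇒n0
[1] read 'c'  n0⇒n6
[2] read 'e'  n6⇒n16
[3] read 'c'  n16⇒n17
[4] read 'a'  n17⇒n18  emit P0@[4:4]
[5] read 'c'  n18⇒n19  emit P6@[1:5]
[6] read 'd'  n19⇒n9 (via fail)  emit P3@[4:6],P7@[5:6]
[7] read 'b'  n9⇒n0 (via fail)
[8] read 'e'  n0⇒n2
[9] read 'c'  n2⇒n10
[10] read 'b'  n10⇒n11
[11] read 'c'  n11⇒n12
[12] read 'c'  n12⇒n13  emit P2@[11:12]
[13] read 'a'  n13⇒n14  emit P0@[13:13],P4@[8:13]
[14] read 'c'  n14⇒n8 (via fail)
[15] read 'd'  n8⇒n9  emit P3@[13:15],P7@[14:15]
[16] read 'c'  n9⇒n6 (via fail)
[17] read 'b'  n6⇒n0 (via fail)
[18] read 'e'  n0⇒n2
[19] read 'c'  n2⇒n10
[20] read 'a'  n10⇒n1 (via fail)  emit P0@[20:20]
[21] read 'c'  n1⇒n8
[22] read 'd'  n8⇒n9  emit P3@[20:22],P7@[21:22]
[23] read 'b'  n9⇒n0 (via fail)
[24] read 'e'  n0⇒n2
[25] read 'c'  n2⇒n10
[26] read 'b'  n10⇒n11
[27] read 'c'  n11⇒n12
[28] read 'c'  n12⇒n13  emit P2@[27:28]
[29] read 'a'  n13⇒n14  emit P0@[29:29],P4@[24:29]

Matches: [[4,0],[5,6],[6,3],[6,7],[12,2],[13,0],[13,4],[15,3],[15,7],[20,0],[22,3],[22,7],[28,2],[29,0],[29,4]]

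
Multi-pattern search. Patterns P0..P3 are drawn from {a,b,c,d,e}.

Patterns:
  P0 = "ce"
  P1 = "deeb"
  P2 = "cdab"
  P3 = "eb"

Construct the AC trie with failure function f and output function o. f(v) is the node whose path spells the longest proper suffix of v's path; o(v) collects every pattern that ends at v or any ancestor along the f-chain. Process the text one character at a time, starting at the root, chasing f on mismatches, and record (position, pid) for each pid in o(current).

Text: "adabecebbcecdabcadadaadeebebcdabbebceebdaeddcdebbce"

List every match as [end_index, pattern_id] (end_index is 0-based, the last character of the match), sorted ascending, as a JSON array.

Build:
Trie nodes:
  0='ε' goto c→1 d→3 e→10
  1='c' goto d→7 e→2
  2='ce' goto ·  [P0 ends]
  3='d' goto e→4
  4='de' goto e→5
  5='dee' goto b→6
  6='deeb' goto ·  [P1 ends]
  7='cd' goto a→8
  8='cda' goto b→9
  9='cdab' goto ·  [P2 ends]
  10='e' goto b→11
  11='eb' goto ·  [P3 ends]

Failure links (BFS by depth):
  fail(1) 'c': from fail(0)=0 chase 'c': 0 ⇒ 0;  out=∅∪out(0)=∅
  fail(3) 'd': from fail(0)=0 chase 'd': 0 ⇒ 0;  out=∅∪out(0)=∅
  fail(10) 'e': from fail(0)=0 chase 'e': 0 ⇒ 0;  out=∅∪out(0)=∅
  fail(2) 'ce': from fail(1)=0 chase 'e': 0 ⇒ 10;  out={0}∪out(10)={0}
  fail(4) 'de': from fail(3)=0 chase 'e': 0 ⇒ 10;  out=∅∪out(10)=∅
  fail(7) 'cd': from fail(1)=0 chase 'd': 0 ⇒ 3;  out=∅∪out(3)=∅
  fail(11) 'eb': from fail(10)=0 chase 'b': 0 ⇒ 0;  out={3}∪out(0)={3}
  fail(5) 'dee': from fail(4)=10 chase 'e': 10→0 ⇒ 10;  out=∅∪out(10)=∅
  fail(8) 'cda': from fail(7)=3 chase 'a': 3→0 ⇒ 0;  out=∅∪out(0)=∅
  fail(6) 'deeb': from fail(5)=10 chase 'b': 10 ⇒ 11;  out={1}∪out(11)={1,3}
  fail(9) 'cdab': from fail(8)=0 chase 'b': 0 ⇒ 0;  out={2}∪out(0)={2}

Text stream:
[0] read 'a'  n0⇒n0
[1] read 'd'  n0⇒n3
[2] read 'a'  n3⇒n0 (via fail)
[3] read 'b'  n0⇒n0
[4] read 'e'  n0⇒n10
[5] read 'c'  n10⇒n1 (via fail)
[6] read 'e'  n1⇒n2  → match P0@[5:6]
[7] read 'b'  n2⇒n11 (via fail)  → match P3@[6:7]
[8] read 'b'  n11⇒n0 (via fail)
[9] read 'c'  n0⇒n1
[10] read 'e'  n1⇒n2  → match P0@[9:10]
[11] read 'c'  n2⇒n1 (via fail)
[12] read 'd'  n1⇒n7
[13] read 'a'  n7⇒n8
[14] read 'b'  n8⇒n9  → match P2@[11:14]
[15] read 'c'  n9⇒n1 (via fail)
[16] read 'a'  n1⇒n0 (via fail)
[17] read 'd'  n0⇒n3
[18] read 'a'  n3⇒n0 (via fail)
[19] read 'd'  n0⇒n3
[20] read 'a'  n3⇒n0 (via fail)
[21] read 'a'  n0⇒n0
[22] read 'd'  n0⇒n3
[23] read 'e'  n3⇒n4
[24] read 'e'  n4⇒n5
[25] read 'b'  n5⇒n6  → match P1@[22:25],P3@[24:25]
[26] read 'e'  n6⇒n10 (via fail)
[27] read 'b'  n10⇒n11  → match P3@[26:27]
[28] read 'c'  n11⇒n1 (via fail)
[29] read 'd'  n1⇒n7
[30] read 'a'  n7⇒n8
[31] read 'b'  n8⇒n9  → match P2@[28:31]
[32] read 'b'  n9⇒n0 (via fail)
[33] read 'e'  n0⇒n10
[34] read 'b'  n10⇒n11  → match P3@[33:34]
[35] read 'c'  n11⇒n1 (via fail)
[36] read 'e'  n1⇒n2  → match P0@[35:36]
[37] read 'e'  n2⇒n10 (via fail)
[38] read 'b'  n10⇒n11  → match P3@[37:38]
[39] read 'd'  n11⇒n3 (via fail)
[40] read 'a'  n3⇒n0 (via fail)
[41] read 'e'  n0⇒n10
[42] read 'd'  n10⇒n3 (via fail)
[43] read 'd'  n3⇒n3 (via fail)
[44] read 'c'  n3⇒n1 (via fail)
[45] read 'd'  n1⇒n7
[46] read 'e'  n7⇒n4 (via fail)
[47] read 'b'  n4⇒n11 (via fail)  → match P3@[46:47]
[48] read 'b'  n11⇒n0 (via fail)
[49] read 'c'  n0⇒n1
[50] read 'e'  n1⇒n2  → match P0@[49:50]

Matches: [[6,0],[7,3],[10,0],[14,2],[25,1],[25,3],[27,3],[31,2],[34,3],[36,0],[38,3],[47,3],[50,0]]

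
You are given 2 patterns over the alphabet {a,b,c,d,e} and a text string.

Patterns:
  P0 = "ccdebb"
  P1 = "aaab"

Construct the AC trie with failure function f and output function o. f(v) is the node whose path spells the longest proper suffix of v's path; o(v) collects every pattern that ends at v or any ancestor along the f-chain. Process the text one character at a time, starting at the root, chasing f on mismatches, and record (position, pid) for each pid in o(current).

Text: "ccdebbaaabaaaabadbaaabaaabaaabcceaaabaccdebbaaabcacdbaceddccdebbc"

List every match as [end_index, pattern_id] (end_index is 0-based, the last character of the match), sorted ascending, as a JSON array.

Construct AC machine:
Trie nodes:
  n0 'ε': a→7 c→1
  n1 'c': c→2
  n2 'cc': d→3
  n3 'ccd': e→4
  n4 'ccde': b→5
  n5 'ccdeb': b→6
  n6 'ccdebb': ·  ←P0
  n7 'a': a→8
  n8 'aa': a→9
  n9 'aaa': b→10
  n10 'aaab': ·  ←P1

BFS fail/out derivation:
  n1('c'): parent n0 fail=0; on 'c' 0 → fail=0;  out ∅∪∅=∅
  n7('a'): parent n0 fail=0; on 'a' 0 → fail=0;  out ∅∪∅=∅
  n2('cc'): parent n1 fail=0; on 'c' 0 → fail=1;  out ∅∪∅=∅
  n8('aa'): parent n7 fail=0; on 'a' 0 → fail=7;  out ∅∪∅=∅
  n3('ccd'): parent n2 fail=1; on 'd' 1→0 → fail=0;  out ∅∪∅=∅
  n9('aaa'): parent n8 fail=7; on 'a' 7 → fail=8;  out ∅∪∅=∅
  n4('ccde'): parent n3 fail=0; on 'e' 0 → fail=0;  out ∅∪∅=∅
  n10('aaab'): parent n9 fail=8; on 'b' 8→7→0 → fail=0;  out {1}∪∅={1}
  n5('ccdeb'): parent n4 fail=0; on 'b' 0 → fail=0;  out ∅∪∅=∅
  n6('ccdebb'): parent n5 fail=0; on 'b' 0 → fail=0;  out {0}∪∅={0}

Scan:
[0] read 'c'  n0⇒n1
[1] read 'c'  n1⇒n2
[2] read 'd'  n2⇒n3
[3] read 'e'  n3⇒n4
[4] read 'b'  n4⇒n5
[5] read 'b'  n5⇒n6  emit P0@[0:5]
[6] read 'a'  n6⇒n7 ·f
[7] read 'a'  n7⇒n8
[8] read 'a'  n8⇒n9
[9] read 'b'  n9⇒n10  emit P1@[6:9]
[10] read 'a'  n10⇒n7 ·f
[11] read 'a'  n7⇒n8
[12] read 'a'  n8⇒n9
[13] read 'a'  n9⇒n9 ·f
[14] read 'b'  n9⇒n10  emit P1@[11:14]
[15] read 'a'  n10⇒n7 ·f
[16] read 'd'  n7⇒n0 ·f
[17] read 'b'  n0⇒n0
[18] read 'a'  n0⇒n7
[19] read 'a'  n7⇒n8
[20] read 'a'  n8⇒n9
[21] read 'b'  n9⇒n10  emit P1@[18:21]
[22] read 'a'  n10⇒n7 ·f
[23] read 'a'  n7⇒n8
[24] read 'a'  n8⇒n9
[25] read 'b'  n9⇒n10  emit P1@[22:25]
[26] read 'a'  n10⇒n7 ·f
[27] read 'a'  n7⇒n8
[28] read 'a'  n8⇒n9
[29] read 'b'  n9⇒n10  emit P1@[26:29]
[30] read 'c'  n10⇒n1 ·f
[31] read 'c'  n1⇒n2
[32] read 'e'  n2⇒n0 ·f
[33] read 'a'  n0⇒n7
[34] read 'a'  n7⇒n8
[35] read 'a'  n8⇒n9
[36] read 'b'  n9⇒n10  emit P1@[33:36]
[37] read 'a'  n10⇒n7 ·f
[38] read 'c'  n7⇒n1 ·f
[39] read 'c'  n1⇒n2
[40] read 'd'  n2⇒n3
[41] read 'e'  n3⇒n4
[42] read 'b'  n4⇒n5
[43] read 'b'  n5⇒n6  emit P0@[38:43]
[44] read 'a'  n6⇒n7 ·f
[45] read 'a'  n7⇒n8
[46] read 'a'  n8⇒n9
[47] read 'b'  n9⇒n10  emit P1@[44:47]
[48] read 'c'  n10⇒n1 ·f
[49] read 'a'  n1⇒n7 ·f
[50] read 'c'  n7⇒n1 ·f
[51] read 'd'  n1⇒n0 ·f
[52] read 'b'  n0⇒n0
[53] read 'a'  n0⇒n7
[54] read 'c'  n7⇒n1 ·f
[55] read 'e'  n1⇒n0 ·f
[56] read 'd'  n0⇒n0
[57] read 'd'  n0⇒n0
[58] read 'c'  n0⇒n1
[59] read 'c'  n1⇒n2
[60] read 'd'  n2⇒n3
[61] read 'e'  n3⇒n4
[62] read 'b'  n4⇒n5
[63] read 'b'  n5⇒n6  emit P0@[58:63]
[64] read 'c'  n6⇒n1 ·f

All matches (sorted): [[5,0],[9,1],[14,1],[21,1],[25,1],[29,1],[36,1],[43,0],[47,1],[63,0]]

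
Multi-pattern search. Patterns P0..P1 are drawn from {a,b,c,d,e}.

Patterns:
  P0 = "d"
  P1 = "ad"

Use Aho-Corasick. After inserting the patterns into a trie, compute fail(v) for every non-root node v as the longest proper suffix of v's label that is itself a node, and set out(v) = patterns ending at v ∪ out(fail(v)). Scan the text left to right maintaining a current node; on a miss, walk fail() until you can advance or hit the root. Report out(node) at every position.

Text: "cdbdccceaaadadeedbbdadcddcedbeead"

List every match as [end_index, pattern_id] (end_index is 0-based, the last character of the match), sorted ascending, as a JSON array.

Construct AC machine:
Trie nodes:
  n0 'ε': a→2 d→1
  n1 'd': ·  [P0 ends]
  n2 'a': d→3
  n3 'ad': ·  [P1 ends]

Failure links (BFS by depth):
  n1('d'): parent n0 fail=0; on 'd' 0 → fail=0;  out {0}∪∅={0}
  n2('a'): parent n0 fail=0; on 'a' 0 → fail=0;  out ∅∪∅=∅
  n3('ad'): parent n2 fail=0; on 'd' 0 → fail=1;  out {1}∪{0}={0,1}

Scan:
pos 0 'c': at 0
pos 1 'd': at 1  ** P0@[1:1]
pos 2 'b': at 0 (via fail)
pos 3 'd': at 1  ** P0@[3:3]
pos 4 'c': at 0 (via fail)
pos 5 'c': at 0
pos 6 'c': at 0
pos 7 'e': at 0
pos 8 'a': at 2
pos 9 'a': at 2 (via fail)
pos 10 'a': at 2 (via fail)
pos 11 'd': at 3  ** P0@[11:11],P1@[10:11]
pos 12 'a': at 2 (via fail)
pos 13 'd': at 3  ** P0@[13:13],P1@[12:13]
pos 14 'e': at 0 (via fail)
pos 15 'e': at 0
pos 16 'd': at 1  ** P0@[16:16]
pos 17 'b': at 0 (via fail)
pos 18 'b': at 0
pos 19 'd': at 1  ** P0@[19:19]
pos 20 'a': at 2 (via fail)
pos 21 'd': at 3  ** P0@[21:21],P1@[20:21]
pos 22 'c': at 0 (via fail)
pos 23 'd': at 1  ** P0@[23:23]
pos 24 'd': at 1 (via fail)  ** P0@[24:24]
pos 25 'c': at 0 (via fail)
pos 26 'e': at 0
pos 27 'd': at 1  ** P0@[27:27]
pos 28 'b': at 0 (via fail)
pos 29 'e': at 0
pos 30 'e': at 0
pos 31 'a': at 2
pos 32 'd': at 3  ** P0@[32:32],P1@[31:32]

Matches: [[1,0],[3,0],[11,0],[11,1],[13,0],[13,1],[16,0],[19,0],[21,0],[21,1],[23,0],[24,0],[27,0],[32,0],[32,1]]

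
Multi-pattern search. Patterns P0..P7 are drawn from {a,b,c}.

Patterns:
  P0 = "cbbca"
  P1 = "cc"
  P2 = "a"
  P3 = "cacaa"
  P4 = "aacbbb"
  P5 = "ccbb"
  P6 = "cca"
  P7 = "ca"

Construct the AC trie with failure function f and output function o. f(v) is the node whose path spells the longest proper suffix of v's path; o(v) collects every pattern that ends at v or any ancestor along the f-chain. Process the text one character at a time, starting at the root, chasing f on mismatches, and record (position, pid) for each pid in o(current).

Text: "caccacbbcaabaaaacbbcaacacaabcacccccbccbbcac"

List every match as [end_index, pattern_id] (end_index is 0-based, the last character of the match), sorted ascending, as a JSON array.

Build:
Trie nodes:
  0='ε' goto a→7 c→1
  1='c' goto a→8 b→2 c→6
  2='cb' goto b→3
  3='cbb' goto c→4
  4='cbbc' goto a→5
  5='cbbca' goto ·  [P0 ends]
  6='cc' goto a→19 b→17  [P1 ends]
  7='a' goto a→12  [P2 ends]
  8='ca' goto c→9  [P7 ends]
  9='cac' goto a→10
  10='caca' goto a→11
  11='cacaa' goto ·  [P3 ends]
  12='aa' goto c→13
  13='aac' goto b→14
  14='aacb' goto b→15
  15='aacbb' goto b→16
  16='aacbbb' goto ·  [P4 ends]
  17='ccb' goto b→18
  18='ccbb' goto ·  [P5 ends]
  19='cca' goto ·  [P6 ends]

Failure links (BFS by depth):
  n1('c'): parent n0 fail=0; on 'c' 0 → fail=0;  out ∅∪∅=∅
  n7('a'): parent n0 fail=0; on 'a' 0 → fail=0;  out {2}∪∅={2}
  n2('cb'): parent n1 fail=0; on 'b' 0 → fail=0;  out ∅∪∅=∅
  n6('cc'): parent n1 fail=0; on 'c' 0 → fail=1;  out {1}∪∅={1}
  n8('ca'): parent n1 fail=0; on 'a' 0 → fail=7;  out {7}∪{2}={2,7}
  n12('aa'): parent n7 fail=0; on 'a' 0 → fail=7;  out ∅∪{2}={2}
  n3('cbb'): parent n2 fail=0; on 'b' 0 → fail=0;  out ∅∪∅=∅
  n9('cac'): parent n8 fail=7; on 'c' 7→0 → fail=1;  out ∅∪∅=∅
  n13('aac'): parent n12 fail=7; on 'c' 7→0 → fail=1;  out ∅∪∅=∅
  n17('ccb'): parent n6 fail=1; on 'b' 1 → fail=2;  out ∅∪∅=∅
  n19('cca'): parent n6 fail=1; on 'a' 1 → fail=8;  out {6}∪{2,7}={2,6,7}
  n4('cbbc'): parent n3 fail=0; on 'c' 0 → fail=1;  out ∅∪∅=∅
  n10('caca'): parent n9 fail=1; on 'a' 1 → fail=8;  out ∅∪{2,7}={2,7}
  n14('aacb'): parent n13 fail=1; on 'b' 1 → fail=2;  out ∅∪∅=∅
  n18('ccbb'): parent n17 fail=2; on 'b' 2 → fail=3;  out {5}∪∅={5}
  n5('cbbca'): parent n4 fail=1; on 'a' 1 → fail=8;  out {0}∪{2,7}={0,2,7}
  n11('cacaa'): parent n10 fail=8; on 'a' 8→7 → fail=12;  out {3}∪{2}={2,3}
  n15('aacbb'): parent n14 fail=2; on 'b' 2 → fail=3;  out ∅∪∅=∅
  n16('aacbbb'): parent n15 fail=3; on 'b' 3→0 → fail=0;  out {4}∪∅={4}

Text stream:
pos 0 'c': at 1
pos 1 'a': at 8  → match P2@[1:1],P7@[0:1]
pos 2 'c': at 9
pos 3 'c': at 6 (fail-walked)  → match P1@[2:3]
pos 4 'a': at 19  → match P2@[4:4],P6@[2:4],P7@[3:4]
pos 5 'c': at 9 (fail-walked)
pos 6 'b': at 2 (fail-walked)
pos 7 'b': at 3
pos 8 'c': at 4
pos 9 'a': at 5  → match P0@[5:9],P2@[9:9],P7@[8:9]
pos 10 'a': at 12 (fail-walked)  → match P2@[10:10]
pos 11 'b': at 0 (fail-walked)
pos 12 'a': at 7  → match P2@[12:12]
pos 13 'a': at 12  → match P2@[13:13]
pos 14 'a': at 12 (fail-walked)  → match P2@[14:14]
pos 15 'a': at 12 (fail-walked)  → match P2@[15:15]
pos 16 'c': at 13
pos 17 'b': at 14
pos 18 'b': at 15
pos 19 'c': at 4 (fail-walked)
pos 20 'a': at 5  → match P0@[16:20],P2@[20:20],P7@[19:20]
pos 21 'a': at 12 (fail-walked)  → match P2@[21:21]
pos 22 'c': at 13
pos 23 'a': at 8 (fail-walked)  → match P2@[23:23],P7@[22:23]
pos 24 'c': at 9
pos 25 'a': at 10  → match P2@[25:25],P7@[24:25]
pos 26 'a': at 11  → match P2@[26:26],P3@[22:26]
pos 27 'b': at 0 (fail-walked)
pos 28 'c': at 1
pos 29 'a': at 8  → match P2@[29:29],P7@[28:29]
pos 30 'c': at 9
pos 31 'c': at 6 (fail-walked)  → match P1@[30:31]
pos 32 'c': at 6 (fail-walked)  → match P1@[31:32]
pos 33 'c': at 6 (fail-walked)  → match P1@[32:33]
pos 34 'c': at 6 (fail-walked)  → match P1@[33:34]
pos 35 'b': at 17
pos 36 'c': at 1 (fail-walked)
pos 37 'c': at 6  → match P1@[36:37]
pos 38 'b': at 17
pos 39 'b': at 18  → match P5@[36:39]
pos 40 'c': at 4 (fail-walked)
pos 41 'a': at 5  → match P0@[37:41],P2@[41:41],P7@[40:41]
pos 42 'c': at 9 (fail-walked)

All matches (sorted): [[1,2],[1,7],[3,1],[4,2],[4,6],[4,7],[9,0],[9,2],[9,7],[10,2],[12,2],[13,2],[14,2],[15,2],[20,0],[20,2],[20,7],[21,2],[23,2],[23,7],[25,2],[25,7],[26,2],[26,3],[29,2],[29,7],[31,1],[32,1],[33,1],[34,1],[37,1],[39,5],[41,0],[41,2],[41,7]]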